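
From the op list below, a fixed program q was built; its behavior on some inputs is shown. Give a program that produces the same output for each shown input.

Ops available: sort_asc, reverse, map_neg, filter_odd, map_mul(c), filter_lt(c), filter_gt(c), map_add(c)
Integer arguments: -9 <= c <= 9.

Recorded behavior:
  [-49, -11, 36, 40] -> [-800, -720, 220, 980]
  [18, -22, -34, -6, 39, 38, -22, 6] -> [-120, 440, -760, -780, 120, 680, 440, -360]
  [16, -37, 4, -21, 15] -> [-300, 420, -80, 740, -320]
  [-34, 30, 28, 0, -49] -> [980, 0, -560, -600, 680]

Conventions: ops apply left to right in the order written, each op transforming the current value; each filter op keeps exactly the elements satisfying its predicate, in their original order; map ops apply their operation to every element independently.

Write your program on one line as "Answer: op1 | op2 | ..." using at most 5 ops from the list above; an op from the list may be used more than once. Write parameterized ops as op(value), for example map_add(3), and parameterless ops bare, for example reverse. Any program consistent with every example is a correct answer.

map_neg | reverse | map_mul(-5) | map_mul(-4)

Check, running the answer program on each example:
  [-49, -11, 36, 40] -> [49, 11, -36, -40] -> [-40, -36, 11, 49] -> [200, 180, -55, -245] -> [-800, -720, 220, 980]
  [18, -22, -34, -6, 39, 38, -22, 6] -> [-18, 22, 34, 6, -39, -38, 22, -6] -> [-6, 22, -38, -39, 6, 34, 22, -18] -> [30, -110, 190, 195, -30, -170, -110, 90] -> [-120, 440, -760, -780, 120, 680, 440, -360]
  [16, -37, 4, -21, 15] -> [-16, 37, -4, 21, -15] -> [-15, 21, -4, 37, -16] -> [75, -105, 20, -185, 80] -> [-300, 420, -80, 740, -320]
  [-34, 30, 28, 0, -49] -> [34, -30, -28, 0, 49] -> [49, 0, -28, -30, 34] -> [-245, 0, 140, 150, -170] -> [980, 0, -560, -600, 680]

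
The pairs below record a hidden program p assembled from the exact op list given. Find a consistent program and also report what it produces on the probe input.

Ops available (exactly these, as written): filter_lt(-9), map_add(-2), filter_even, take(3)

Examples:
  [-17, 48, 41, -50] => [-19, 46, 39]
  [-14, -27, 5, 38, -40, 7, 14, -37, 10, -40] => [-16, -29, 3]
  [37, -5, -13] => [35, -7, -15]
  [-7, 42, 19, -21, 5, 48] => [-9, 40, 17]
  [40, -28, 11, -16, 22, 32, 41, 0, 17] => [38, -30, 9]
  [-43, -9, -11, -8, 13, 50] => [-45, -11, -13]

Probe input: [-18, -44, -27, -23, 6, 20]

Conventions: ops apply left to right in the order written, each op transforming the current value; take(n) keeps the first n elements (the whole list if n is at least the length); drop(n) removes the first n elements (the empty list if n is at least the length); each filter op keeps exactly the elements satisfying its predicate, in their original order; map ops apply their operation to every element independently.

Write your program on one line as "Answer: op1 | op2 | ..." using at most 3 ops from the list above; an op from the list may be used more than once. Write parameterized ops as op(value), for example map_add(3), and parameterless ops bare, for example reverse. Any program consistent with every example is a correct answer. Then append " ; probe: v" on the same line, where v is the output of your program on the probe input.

map_add(-2) | take(3) ; probe: [-20, -46, -29]

Check, running the answer program on each example:
  [-17, 48, 41, -50] -> [-19, 46, 39, -52] -> [-19, 46, 39]
  [-14, -27, 5, 38, -40, 7, 14, -37, 10, -40] -> [-16, -29, 3, 36, -42, 5, 12, -39, 8, -42] -> [-16, -29, 3]
  [37, -5, -13] -> [35, -7, -15] -> [35, -7, -15]
  [-7, 42, 19, -21, 5, 48] -> [-9, 40, 17, -23, 3, 46] -> [-9, 40, 17]
  [40, -28, 11, -16, 22, 32, 41, 0, 17] -> [38, -30, 9, -18, 20, 30, 39, -2, 15] -> [38, -30, 9]
  [-43, -9, -11, -8, 13, 50] -> [-45, -11, -13, -10, 11, 48] -> [-45, -11, -13]
  probe: [-18, -44, -27, -23, 6, 20] -> [-20, -46, -29, -25, 4, 18] -> [-20, -46, -29]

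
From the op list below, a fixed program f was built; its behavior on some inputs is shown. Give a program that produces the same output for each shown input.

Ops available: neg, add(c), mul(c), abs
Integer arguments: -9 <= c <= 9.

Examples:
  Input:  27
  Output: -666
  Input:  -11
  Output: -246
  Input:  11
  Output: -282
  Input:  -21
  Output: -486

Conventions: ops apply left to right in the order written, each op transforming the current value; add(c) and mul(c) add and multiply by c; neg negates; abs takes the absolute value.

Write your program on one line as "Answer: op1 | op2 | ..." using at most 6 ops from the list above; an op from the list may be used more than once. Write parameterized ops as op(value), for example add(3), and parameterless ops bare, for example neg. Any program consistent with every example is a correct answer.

mul(8) | add(6) | neg | abs | mul(-3)

Check, running the answer program on each example:
  27 -> 216 -> 222 -> -222 -> 222 -> -666
  -11 -> -88 -> -82 -> 82 -> 82 -> -246
  11 -> 88 -> 94 -> -94 -> 94 -> -282
  -21 -> -168 -> -162 -> 162 -> 162 -> -486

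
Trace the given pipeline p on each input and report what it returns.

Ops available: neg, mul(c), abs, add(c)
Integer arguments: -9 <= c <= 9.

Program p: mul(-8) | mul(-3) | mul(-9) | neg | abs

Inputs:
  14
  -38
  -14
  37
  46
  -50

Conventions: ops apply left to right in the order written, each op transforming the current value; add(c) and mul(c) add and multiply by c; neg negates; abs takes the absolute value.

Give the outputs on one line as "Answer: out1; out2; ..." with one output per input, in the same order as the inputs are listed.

3024; 8208; 3024; 7992; 9936; 10800

Execution, op by op:
  14 -> -112 -> 336 -> -3024 -> 3024 -> 3024
  -38 -> 304 -> -912 -> 8208 -> -8208 -> 8208
  -14 -> 112 -> -336 -> 3024 -> -3024 -> 3024
  37 -> -296 -> 888 -> -7992 -> 7992 -> 7992
  46 -> -368 -> 1104 -> -9936 -> 9936 -> 9936
  -50 -> 400 -> -1200 -> 10800 -> -10800 -> 10800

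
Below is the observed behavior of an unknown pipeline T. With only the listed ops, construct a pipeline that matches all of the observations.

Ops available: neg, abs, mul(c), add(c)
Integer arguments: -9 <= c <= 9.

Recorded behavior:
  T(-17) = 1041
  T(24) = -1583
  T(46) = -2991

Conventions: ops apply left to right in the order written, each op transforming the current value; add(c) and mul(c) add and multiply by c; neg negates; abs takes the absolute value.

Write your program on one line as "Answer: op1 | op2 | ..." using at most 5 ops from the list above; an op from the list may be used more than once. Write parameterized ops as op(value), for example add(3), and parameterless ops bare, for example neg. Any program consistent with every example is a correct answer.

mul(-8) | add(-7) | mul(8) | add(9)

Check, running the answer program on each example:
  -17 -> 136 -> 129 -> 1032 -> 1041
  24 -> -192 -> -199 -> -1592 -> -1583
  46 -> -368 -> -375 -> -3000 -> -2991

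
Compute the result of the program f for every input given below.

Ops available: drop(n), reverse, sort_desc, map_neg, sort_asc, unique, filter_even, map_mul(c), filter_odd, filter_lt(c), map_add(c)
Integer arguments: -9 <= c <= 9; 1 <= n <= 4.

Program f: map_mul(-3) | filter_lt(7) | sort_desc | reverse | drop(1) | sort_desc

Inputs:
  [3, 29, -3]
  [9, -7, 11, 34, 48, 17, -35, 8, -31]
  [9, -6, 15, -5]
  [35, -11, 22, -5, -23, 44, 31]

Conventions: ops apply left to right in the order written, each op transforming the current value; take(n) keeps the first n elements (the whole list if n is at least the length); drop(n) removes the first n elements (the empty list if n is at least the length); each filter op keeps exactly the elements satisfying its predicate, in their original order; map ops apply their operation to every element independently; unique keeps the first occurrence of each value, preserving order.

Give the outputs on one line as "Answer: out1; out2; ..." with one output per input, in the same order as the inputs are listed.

[-9]; [-24, -27, -33, -51, -102]; [-27]; [-66, -93, -105]

Execution, op by op:
  [3, 29, -3] -> [-9, -87, 9] -> [-9, -87] -> [-9, -87] -> [-87, -9] -> [-9] -> [-9]
  [9, -7, 11, 34, 48, 17, -35, 8, -31] -> [-27, 21, -33, -102, -144, -51, 105, -24, 93] -> [-27, -33, -102, -144, -51, -24] -> [-24, -27, -33, -51, -102, -144] -> [-144, -102, -51, -33, -27, -24] -> [-102, -51, -33, -27, -24] -> [-24, -27, -33, -51, -102]
  [9, -6, 15, -5] -> [-27, 18, -45, 15] -> [-27, -45] -> [-27, -45] -> [-45, -27] -> [-27] -> [-27]
  [35, -11, 22, -5, -23, 44, 31] -> [-105, 33, -66, 15, 69, -132, -93] -> [-105, -66, -132, -93] -> [-66, -93, -105, -132] -> [-132, -105, -93, -66] -> [-105, -93, -66] -> [-66, -93, -105]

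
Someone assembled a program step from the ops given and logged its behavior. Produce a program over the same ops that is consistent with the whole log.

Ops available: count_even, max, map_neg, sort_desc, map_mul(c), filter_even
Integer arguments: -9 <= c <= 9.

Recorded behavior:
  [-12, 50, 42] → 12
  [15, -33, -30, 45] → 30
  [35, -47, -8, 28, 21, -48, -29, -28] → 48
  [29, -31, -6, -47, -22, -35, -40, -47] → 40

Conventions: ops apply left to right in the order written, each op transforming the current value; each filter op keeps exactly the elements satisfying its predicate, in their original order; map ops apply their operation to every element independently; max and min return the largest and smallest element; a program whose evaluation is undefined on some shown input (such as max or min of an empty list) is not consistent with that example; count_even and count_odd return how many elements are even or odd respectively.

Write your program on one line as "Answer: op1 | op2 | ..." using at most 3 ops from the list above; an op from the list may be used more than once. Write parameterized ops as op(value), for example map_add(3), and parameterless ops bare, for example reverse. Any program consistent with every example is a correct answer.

filter_even | map_neg | max

Check, running the answer program on each example:
  [-12, 50, 42] -> [-12, 50, 42] -> [12, -50, -42] -> 12
  [15, -33, -30, 45] -> [-30] -> [30] -> 30
  [35, -47, -8, 28, 21, -48, -29, -28] -> [-8, 28, -48, -28] -> [8, -28, 48, 28] -> 48
  [29, -31, -6, -47, -22, -35, -40, -47] -> [-6, -22, -40] -> [6, 22, 40] -> 40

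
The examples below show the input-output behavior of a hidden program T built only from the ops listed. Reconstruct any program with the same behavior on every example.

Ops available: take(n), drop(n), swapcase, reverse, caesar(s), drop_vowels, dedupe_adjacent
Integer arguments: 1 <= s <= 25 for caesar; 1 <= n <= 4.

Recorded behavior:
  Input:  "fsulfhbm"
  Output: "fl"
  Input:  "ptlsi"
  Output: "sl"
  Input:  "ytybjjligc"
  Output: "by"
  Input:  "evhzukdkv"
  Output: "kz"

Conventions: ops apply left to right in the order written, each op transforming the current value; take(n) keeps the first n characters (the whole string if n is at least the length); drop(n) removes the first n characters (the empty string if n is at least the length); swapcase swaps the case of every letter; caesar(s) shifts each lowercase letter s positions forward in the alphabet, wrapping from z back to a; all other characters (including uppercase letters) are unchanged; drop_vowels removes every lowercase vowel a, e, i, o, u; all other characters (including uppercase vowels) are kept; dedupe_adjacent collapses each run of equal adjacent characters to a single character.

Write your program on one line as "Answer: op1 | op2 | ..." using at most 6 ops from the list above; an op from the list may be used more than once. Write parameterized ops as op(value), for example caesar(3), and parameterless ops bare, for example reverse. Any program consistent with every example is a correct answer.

dedupe_adjacent | drop_vowels | take(4) | drop(2) | reverse

Check, running the answer program on each example:
  "fsulfhbm" -> "fsulfhbm" -> "fslfhbm" -> "fslf" -> "lf" -> "fl"
  "ptlsi" -> "ptlsi" -> "ptls" -> "ptls" -> "ls" -> "sl"
  "ytybjjligc" -> "ytybjligc" -> "ytybjlgc" -> "ytyb" -> "yb" -> "by"
  "evhzukdkv" -> "evhzukdkv" -> "vhzkdkv" -> "vhzk" -> "zk" -> "kz"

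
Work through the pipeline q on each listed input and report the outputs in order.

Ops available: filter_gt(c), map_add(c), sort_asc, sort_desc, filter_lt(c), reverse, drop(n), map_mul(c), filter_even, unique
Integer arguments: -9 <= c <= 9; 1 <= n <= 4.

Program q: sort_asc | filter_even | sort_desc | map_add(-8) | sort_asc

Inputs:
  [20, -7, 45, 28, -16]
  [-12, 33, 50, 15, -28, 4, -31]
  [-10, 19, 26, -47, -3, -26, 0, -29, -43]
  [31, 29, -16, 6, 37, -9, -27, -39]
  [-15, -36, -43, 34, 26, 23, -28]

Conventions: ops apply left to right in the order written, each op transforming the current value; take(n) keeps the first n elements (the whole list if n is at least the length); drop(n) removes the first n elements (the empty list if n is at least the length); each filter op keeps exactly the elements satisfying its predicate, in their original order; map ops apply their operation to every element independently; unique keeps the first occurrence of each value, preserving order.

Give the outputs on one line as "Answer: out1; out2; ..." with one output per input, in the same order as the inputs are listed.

Execution, op by op:
  [20, -7, 45, 28, -16] -> [-16, -7, 20, 28, 45] -> [-16, 20, 28] -> [28, 20, -16] -> [20, 12, -24] -> [-24, 12, 20]
  [-12, 33, 50, 15, -28, 4, -31] -> [-31, -28, -12, 4, 15, 33, 50] -> [-28, -12, 4, 50] -> [50, 4, -12, -28] -> [42, -4, -20, -36] -> [-36, -20, -4, 42]
  [-10, 19, 26, -47, -3, -26, 0, -29, -43] -> [-47, -43, -29, -26, -10, -3, 0, 19, 26] -> [-26, -10, 0, 26] -> [26, 0, -10, -26] -> [18, -8, -18, -34] -> [-34, -18, -8, 18]
  [31, 29, -16, 6, 37, -9, -27, -39] -> [-39, -27, -16, -9, 6, 29, 31, 37] -> [-16, 6] -> [6, -16] -> [-2, -24] -> [-24, -2]
  [-15, -36, -43, 34, 26, 23, -28] -> [-43, -36, -28, -15, 23, 26, 34] -> [-36, -28, 26, 34] -> [34, 26, -28, -36] -> [26, 18, -36, -44] -> [-44, -36, 18, 26]

[-24, 12, 20]; [-36, -20, -4, 42]; [-34, -18, -8, 18]; [-24, -2]; [-44, -36, 18, 26]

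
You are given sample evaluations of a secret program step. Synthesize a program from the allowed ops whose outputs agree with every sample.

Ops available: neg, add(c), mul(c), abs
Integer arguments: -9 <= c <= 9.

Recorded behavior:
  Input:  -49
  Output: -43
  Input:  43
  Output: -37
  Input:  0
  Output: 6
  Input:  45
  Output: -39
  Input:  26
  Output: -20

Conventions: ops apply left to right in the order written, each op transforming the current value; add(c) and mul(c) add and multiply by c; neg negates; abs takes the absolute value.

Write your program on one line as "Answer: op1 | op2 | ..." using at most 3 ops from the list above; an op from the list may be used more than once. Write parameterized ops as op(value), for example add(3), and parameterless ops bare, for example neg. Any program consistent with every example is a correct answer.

abs | neg | add(6)

Check, running the answer program on each example:
  -49 -> 49 -> -49 -> -43
  43 -> 43 -> -43 -> -37
  0 -> 0 -> 0 -> 6
  45 -> 45 -> -45 -> -39
  26 -> 26 -> -26 -> -20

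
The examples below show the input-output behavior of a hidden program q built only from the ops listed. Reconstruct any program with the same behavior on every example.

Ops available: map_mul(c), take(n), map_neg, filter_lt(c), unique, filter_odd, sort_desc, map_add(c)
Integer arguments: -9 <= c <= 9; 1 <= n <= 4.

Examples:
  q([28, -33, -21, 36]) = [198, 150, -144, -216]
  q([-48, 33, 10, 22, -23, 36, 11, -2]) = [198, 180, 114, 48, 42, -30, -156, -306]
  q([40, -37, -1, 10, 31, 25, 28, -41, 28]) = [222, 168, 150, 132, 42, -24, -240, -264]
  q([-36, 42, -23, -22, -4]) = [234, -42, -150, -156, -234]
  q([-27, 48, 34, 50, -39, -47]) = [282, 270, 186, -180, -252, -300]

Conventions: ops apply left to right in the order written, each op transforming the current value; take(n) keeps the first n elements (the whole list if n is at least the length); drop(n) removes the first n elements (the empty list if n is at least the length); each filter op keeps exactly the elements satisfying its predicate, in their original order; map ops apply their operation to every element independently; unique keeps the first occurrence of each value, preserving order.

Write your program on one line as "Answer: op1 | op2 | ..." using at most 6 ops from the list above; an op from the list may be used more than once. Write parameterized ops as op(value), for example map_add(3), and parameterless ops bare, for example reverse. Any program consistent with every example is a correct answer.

map_add(-2) | unique | map_mul(6) | map_add(-6) | sort_desc

Check, running the answer program on each example:
  [28, -33, -21, 36] -> [26, -35, -23, 34] -> [26, -35, -23, 34] -> [156, -210, -138, 204] -> [150, -216, -144, 198] -> [198, 150, -144, -216]
  [-48, 33, 10, 22, -23, 36, 11, -2] -> [-50, 31, 8, 20, -25, 34, 9, -4] -> [-50, 31, 8, 20, -25, 34, 9, -4] -> [-300, 186, 48, 120, -150, 204, 54, -24] -> [-306, 180, 42, 114, -156, 198, 48, -30] -> [198, 180, 114, 48, 42, -30, -156, -306]
  [40, -37, -1, 10, 31, 25, 28, -41, 28] -> [38, -39, -3, 8, 29, 23, 26, -43, 26] -> [38, -39, -3, 8, 29, 23, 26, -43] -> [228, -234, -18, 48, 174, 138, 156, -258] -> [222, -240, -24, 42, 168, 132, 150, -264] -> [222, 168, 150, 132, 42, -24, -240, -264]
  [-36, 42, -23, -22, -4] -> [-38, 40, -25, -24, -6] -> [-38, 40, -25, -24, -6] -> [-228, 240, -150, -144, -36] -> [-234, 234, -156, -150, -42] -> [234, -42, -150, -156, -234]
  [-27, 48, 34, 50, -39, -47] -> [-29, 46, 32, 48, -41, -49] -> [-29, 46, 32, 48, -41, -49] -> [-174, 276, 192, 288, -246, -294] -> [-180, 270, 186, 282, -252, -300] -> [282, 270, 186, -180, -252, -300]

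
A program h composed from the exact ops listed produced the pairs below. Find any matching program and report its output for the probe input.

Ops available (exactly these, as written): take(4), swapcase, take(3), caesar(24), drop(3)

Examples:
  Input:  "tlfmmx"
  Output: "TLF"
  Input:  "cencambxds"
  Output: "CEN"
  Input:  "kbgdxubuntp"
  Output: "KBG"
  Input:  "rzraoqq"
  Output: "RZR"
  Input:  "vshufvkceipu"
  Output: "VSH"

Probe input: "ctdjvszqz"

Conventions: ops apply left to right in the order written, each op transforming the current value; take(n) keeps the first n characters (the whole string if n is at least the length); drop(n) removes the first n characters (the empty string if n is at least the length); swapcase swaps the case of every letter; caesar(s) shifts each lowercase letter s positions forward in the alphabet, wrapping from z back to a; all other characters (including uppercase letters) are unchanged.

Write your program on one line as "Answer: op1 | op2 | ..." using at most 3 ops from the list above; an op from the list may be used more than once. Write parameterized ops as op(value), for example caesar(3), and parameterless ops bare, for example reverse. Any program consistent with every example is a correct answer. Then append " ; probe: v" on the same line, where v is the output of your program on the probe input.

swapcase | take(3) ; probe: "CTD"

Check, running the answer program on each example:
  "tlfmmx" -> "TLFMMX" -> "TLF"
  "cencambxds" -> "CENCAMBXDS" -> "CEN"
  "kbgdxubuntp" -> "KBGDXUBUNTP" -> "KBG"
  "rzraoqq" -> "RZRAOQQ" -> "RZR"
  "vshufvkceipu" -> "VSHUFVKCEIPU" -> "VSH"
  probe: "ctdjvszqz" -> "CTDJVSZQZ" -> "CTD"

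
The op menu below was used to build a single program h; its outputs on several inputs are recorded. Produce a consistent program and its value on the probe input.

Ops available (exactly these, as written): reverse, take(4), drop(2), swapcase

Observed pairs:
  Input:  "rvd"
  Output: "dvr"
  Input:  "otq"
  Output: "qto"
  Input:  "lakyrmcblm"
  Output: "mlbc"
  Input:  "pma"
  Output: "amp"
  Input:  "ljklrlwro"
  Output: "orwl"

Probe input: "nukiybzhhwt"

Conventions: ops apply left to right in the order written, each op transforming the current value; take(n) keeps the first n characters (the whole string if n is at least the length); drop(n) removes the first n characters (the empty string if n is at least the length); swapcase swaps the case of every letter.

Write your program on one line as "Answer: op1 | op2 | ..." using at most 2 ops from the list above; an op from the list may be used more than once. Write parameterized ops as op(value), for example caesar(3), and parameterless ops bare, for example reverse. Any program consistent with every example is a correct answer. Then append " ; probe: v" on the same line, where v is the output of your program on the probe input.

reverse | take(4) ; probe: "twhh"

Check, running the answer program on each example:
  "rvd" -> "dvr" -> "dvr"
  "otq" -> "qto" -> "qto"
  "lakyrmcblm" -> "mlbcmrykal" -> "mlbc"
  "pma" -> "amp" -> "amp"
  "ljklrlwro" -> "orwlrlkjl" -> "orwl"
  probe: "nukiybzhhwt" -> "twhhzbyikun" -> "twhh"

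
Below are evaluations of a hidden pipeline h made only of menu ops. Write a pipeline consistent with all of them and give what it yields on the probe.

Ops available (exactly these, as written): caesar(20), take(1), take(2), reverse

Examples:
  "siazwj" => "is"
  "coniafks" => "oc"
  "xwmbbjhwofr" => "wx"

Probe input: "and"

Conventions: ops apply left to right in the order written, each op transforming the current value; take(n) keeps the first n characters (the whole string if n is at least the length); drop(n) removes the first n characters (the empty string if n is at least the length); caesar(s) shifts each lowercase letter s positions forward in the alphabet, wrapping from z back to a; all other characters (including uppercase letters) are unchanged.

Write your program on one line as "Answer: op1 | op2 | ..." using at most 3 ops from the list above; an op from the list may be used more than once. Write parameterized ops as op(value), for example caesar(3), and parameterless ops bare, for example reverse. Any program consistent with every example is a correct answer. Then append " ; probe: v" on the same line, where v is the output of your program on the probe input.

take(2) | reverse ; probe: "na"

Check, running the answer program on each example:
  "siazwj" -> "si" -> "is"
  "coniafks" -> "co" -> "oc"
  "xwmbbjhwofr" -> "xw" -> "wx"
  probe: "and" -> "an" -> "na"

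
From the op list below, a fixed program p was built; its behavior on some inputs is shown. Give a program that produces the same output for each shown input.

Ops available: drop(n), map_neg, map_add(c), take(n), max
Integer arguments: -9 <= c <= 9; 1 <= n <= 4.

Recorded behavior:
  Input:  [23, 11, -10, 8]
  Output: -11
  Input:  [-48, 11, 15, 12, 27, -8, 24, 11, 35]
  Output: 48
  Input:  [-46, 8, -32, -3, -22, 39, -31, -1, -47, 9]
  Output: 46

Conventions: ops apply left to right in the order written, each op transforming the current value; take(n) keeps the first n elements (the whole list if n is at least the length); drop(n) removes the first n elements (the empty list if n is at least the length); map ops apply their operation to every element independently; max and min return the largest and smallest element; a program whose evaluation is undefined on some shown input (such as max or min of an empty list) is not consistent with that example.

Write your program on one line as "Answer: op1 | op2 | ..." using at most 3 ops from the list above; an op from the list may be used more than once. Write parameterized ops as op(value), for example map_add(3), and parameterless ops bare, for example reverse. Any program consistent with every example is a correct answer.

map_neg | take(2) | max

Check, running the answer program on each example:
  [23, 11, -10, 8] -> [-23, -11, 10, -8] -> [-23, -11] -> -11
  [-48, 11, 15, 12, 27, -8, 24, 11, 35] -> [48, -11, -15, -12, -27, 8, -24, -11, -35] -> [48, -11] -> 48
  [-46, 8, -32, -3, -22, 39, -31, -1, -47, 9] -> [46, -8, 32, 3, 22, -39, 31, 1, 47, -9] -> [46, -8] -> 46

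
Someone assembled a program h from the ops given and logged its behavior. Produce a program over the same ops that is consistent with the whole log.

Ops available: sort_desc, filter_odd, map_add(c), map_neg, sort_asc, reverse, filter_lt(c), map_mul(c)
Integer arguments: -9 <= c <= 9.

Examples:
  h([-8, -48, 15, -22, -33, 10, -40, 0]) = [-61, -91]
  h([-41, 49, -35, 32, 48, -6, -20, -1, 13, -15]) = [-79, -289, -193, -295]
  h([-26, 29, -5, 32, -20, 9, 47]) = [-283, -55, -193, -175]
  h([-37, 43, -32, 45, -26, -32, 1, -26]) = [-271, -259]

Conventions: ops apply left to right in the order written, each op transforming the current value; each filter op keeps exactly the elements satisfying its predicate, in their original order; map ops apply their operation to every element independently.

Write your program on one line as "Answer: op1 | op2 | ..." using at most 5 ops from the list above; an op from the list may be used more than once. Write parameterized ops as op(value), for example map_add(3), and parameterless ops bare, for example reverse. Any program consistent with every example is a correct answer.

map_mul(-6) | reverse | filter_lt(-2) | map_add(-1) | filter_lt(-7)

Check, running the answer program on each example:
  [-8, -48, 15, -22, -33, 10, -40, 0] -> [48, 288, -90, 132, 198, -60, 240, 0] -> [0, 240, -60, 198, 132, -90, 288, 48] -> [-60, -90] -> [-61, -91] -> [-61, -91]
  [-41, 49, -35, 32, 48, -6, -20, -1, 13, -15] -> [246, -294, 210, -192, -288, 36, 120, 6, -78, 90] -> [90, -78, 6, 120, 36, -288, -192, 210, -294, 246] -> [-78, -288, -192, -294] -> [-79, -289, -193, -295] -> [-79, -289, -193, -295]
  [-26, 29, -5, 32, -20, 9, 47] -> [156, -174, 30, -192, 120, -54, -282] -> [-282, -54, 120, -192, 30, -174, 156] -> [-282, -54, -192, -174] -> [-283, -55, -193, -175] -> [-283, -55, -193, -175]
  [-37, 43, -32, 45, -26, -32, 1, -26] -> [222, -258, 192, -270, 156, 192, -6, 156] -> [156, -6, 192, 156, -270, 192, -258, 222] -> [-6, -270, -258] -> [-7, -271, -259] -> [-271, -259]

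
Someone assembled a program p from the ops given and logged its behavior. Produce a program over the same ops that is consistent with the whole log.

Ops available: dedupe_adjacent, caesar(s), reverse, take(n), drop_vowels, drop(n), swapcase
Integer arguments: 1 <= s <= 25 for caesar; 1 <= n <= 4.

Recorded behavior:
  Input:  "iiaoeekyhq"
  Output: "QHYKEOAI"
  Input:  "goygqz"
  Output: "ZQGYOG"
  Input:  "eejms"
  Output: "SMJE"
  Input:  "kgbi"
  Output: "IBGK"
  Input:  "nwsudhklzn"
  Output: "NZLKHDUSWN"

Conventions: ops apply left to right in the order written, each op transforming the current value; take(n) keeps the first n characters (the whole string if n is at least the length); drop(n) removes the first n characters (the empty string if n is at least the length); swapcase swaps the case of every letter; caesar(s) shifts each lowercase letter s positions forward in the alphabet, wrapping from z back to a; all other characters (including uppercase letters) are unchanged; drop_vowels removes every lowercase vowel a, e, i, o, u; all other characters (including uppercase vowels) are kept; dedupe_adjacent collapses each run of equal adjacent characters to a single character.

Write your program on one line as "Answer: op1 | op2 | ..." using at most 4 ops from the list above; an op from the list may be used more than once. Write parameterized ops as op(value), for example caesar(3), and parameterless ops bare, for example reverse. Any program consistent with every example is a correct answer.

swapcase | dedupe_adjacent | reverse

Check, running the answer program on each example:
  "iiaoeekyhq" -> "IIAOEEKYHQ" -> "IAOEKYHQ" -> "QHYKEOAI"
  "goygqz" -> "GOYGQZ" -> "GOYGQZ" -> "ZQGYOG"
  "eejms" -> "EEJMS" -> "EJMS" -> "SMJE"
  "kgbi" -> "KGBI" -> "KGBI" -> "IBGK"
  "nwsudhklzn" -> "NWSUDHKLZN" -> "NWSUDHKLZN" -> "NZLKHDUSWN"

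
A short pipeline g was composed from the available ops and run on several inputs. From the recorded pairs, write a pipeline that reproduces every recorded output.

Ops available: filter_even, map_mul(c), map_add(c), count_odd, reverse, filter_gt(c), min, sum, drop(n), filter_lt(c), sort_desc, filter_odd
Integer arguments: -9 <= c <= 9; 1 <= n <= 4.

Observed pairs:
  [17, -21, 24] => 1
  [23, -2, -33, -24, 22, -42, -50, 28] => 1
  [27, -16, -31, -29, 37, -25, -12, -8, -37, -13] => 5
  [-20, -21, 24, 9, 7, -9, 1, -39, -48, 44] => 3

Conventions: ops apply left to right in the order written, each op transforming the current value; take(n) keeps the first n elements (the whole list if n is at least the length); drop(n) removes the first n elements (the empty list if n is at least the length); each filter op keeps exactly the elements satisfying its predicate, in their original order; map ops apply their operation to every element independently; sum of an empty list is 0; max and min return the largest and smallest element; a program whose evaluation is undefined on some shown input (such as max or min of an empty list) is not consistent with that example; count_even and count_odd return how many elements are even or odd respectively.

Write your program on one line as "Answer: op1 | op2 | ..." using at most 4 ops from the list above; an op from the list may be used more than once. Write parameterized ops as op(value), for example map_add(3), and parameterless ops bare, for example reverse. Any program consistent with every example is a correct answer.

map_mul(9) | filter_lt(5) | count_odd

Check, running the answer program on each example:
  [17, -21, 24] -> [153, -189, 216] -> [-189] -> 1
  [23, -2, -33, -24, 22, -42, -50, 28] -> [207, -18, -297, -216, 198, -378, -450, 252] -> [-18, -297, -216, -378, -450] -> 1
  [27, -16, -31, -29, 37, -25, -12, -8, -37, -13] -> [243, -144, -279, -261, 333, -225, -108, -72, -333, -117] -> [-144, -279, -261, -225, -108, -72, -333, -117] -> 5
  [-20, -21, 24, 9, 7, -9, 1, -39, -48, 44] -> [-180, -189, 216, 81, 63, -81, 9, -351, -432, 396] -> [-180, -189, -81, -351, -432] -> 3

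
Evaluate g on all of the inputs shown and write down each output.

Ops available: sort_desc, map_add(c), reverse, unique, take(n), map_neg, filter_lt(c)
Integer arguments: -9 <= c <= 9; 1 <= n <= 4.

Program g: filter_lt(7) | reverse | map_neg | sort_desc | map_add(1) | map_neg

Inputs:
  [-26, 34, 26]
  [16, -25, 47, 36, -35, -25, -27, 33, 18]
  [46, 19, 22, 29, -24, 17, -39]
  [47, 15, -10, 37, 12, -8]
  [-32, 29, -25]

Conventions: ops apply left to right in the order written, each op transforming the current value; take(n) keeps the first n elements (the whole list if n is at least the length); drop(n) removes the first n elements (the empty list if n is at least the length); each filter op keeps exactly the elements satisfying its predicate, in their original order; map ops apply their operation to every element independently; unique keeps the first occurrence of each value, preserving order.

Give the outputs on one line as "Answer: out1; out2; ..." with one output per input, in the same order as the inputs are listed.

Execution, op by op:
  [-26, 34, 26] -> [-26] -> [-26] -> [26] -> [26] -> [27] -> [-27]
  [16, -25, 47, 36, -35, -25, -27, 33, 18] -> [-25, -35, -25, -27] -> [-27, -25, -35, -25] -> [27, 25, 35, 25] -> [35, 27, 25, 25] -> [36, 28, 26, 26] -> [-36, -28, -26, -26]
  [46, 19, 22, 29, -24, 17, -39] -> [-24, -39] -> [-39, -24] -> [39, 24] -> [39, 24] -> [40, 25] -> [-40, -25]
  [47, 15, -10, 37, 12, -8] -> [-10, -8] -> [-8, -10] -> [8, 10] -> [10, 8] -> [11, 9] -> [-11, -9]
  [-32, 29, -25] -> [-32, -25] -> [-25, -32] -> [25, 32] -> [32, 25] -> [33, 26] -> [-33, -26]

[-27]; [-36, -28, -26, -26]; [-40, -25]; [-11, -9]; [-33, -26]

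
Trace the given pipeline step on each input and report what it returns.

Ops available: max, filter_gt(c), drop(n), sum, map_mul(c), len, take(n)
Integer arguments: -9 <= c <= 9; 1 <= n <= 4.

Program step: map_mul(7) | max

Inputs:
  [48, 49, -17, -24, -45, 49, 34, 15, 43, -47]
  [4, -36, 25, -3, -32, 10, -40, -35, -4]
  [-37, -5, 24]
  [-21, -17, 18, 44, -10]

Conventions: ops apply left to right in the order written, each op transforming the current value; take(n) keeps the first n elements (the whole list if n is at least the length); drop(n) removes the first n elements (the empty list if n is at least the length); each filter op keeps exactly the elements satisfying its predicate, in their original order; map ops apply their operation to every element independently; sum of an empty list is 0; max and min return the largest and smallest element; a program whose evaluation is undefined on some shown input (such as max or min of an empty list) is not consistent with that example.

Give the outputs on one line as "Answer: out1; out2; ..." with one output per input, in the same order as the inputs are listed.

Execution, op by op:
  [48, 49, -17, -24, -45, 49, 34, 15, 43, -47] -> [336, 343, -119, -168, -315, 343, 238, 105, 301, -329] -> 343
  [4, -36, 25, -3, -32, 10, -40, -35, -4] -> [28, -252, 175, -21, -224, 70, -280, -245, -28] -> 175
  [-37, -5, 24] -> [-259, -35, 168] -> 168
  [-21, -17, 18, 44, -10] -> [-147, -119, 126, 308, -70] -> 308

343; 175; 168; 308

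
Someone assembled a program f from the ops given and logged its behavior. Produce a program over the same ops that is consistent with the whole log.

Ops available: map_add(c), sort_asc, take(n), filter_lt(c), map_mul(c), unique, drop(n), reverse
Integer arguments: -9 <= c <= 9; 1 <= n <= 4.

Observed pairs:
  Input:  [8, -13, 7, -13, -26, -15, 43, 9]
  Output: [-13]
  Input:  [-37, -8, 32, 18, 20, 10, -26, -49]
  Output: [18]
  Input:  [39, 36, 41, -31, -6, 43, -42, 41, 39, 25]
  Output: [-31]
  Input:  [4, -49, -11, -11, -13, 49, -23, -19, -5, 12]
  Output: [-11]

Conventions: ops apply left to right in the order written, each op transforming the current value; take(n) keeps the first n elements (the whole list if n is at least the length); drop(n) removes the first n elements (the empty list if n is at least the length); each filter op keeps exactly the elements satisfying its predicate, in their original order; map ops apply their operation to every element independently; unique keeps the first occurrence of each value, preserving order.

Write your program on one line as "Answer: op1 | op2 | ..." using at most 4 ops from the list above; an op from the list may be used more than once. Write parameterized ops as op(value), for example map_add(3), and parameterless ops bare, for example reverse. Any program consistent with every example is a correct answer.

take(4) | drop(2) | drop(1)

Check, running the answer program on each example:
  [8, -13, 7, -13, -26, -15, 43, 9] -> [8, -13, 7, -13] -> [7, -13] -> [-13]
  [-37, -8, 32, 18, 20, 10, -26, -49] -> [-37, -8, 32, 18] -> [32, 18] -> [18]
  [39, 36, 41, -31, -6, 43, -42, 41, 39, 25] -> [39, 36, 41, -31] -> [41, -31] -> [-31]
  [4, -49, -11, -11, -13, 49, -23, -19, -5, 12] -> [4, -49, -11, -11] -> [-11, -11] -> [-11]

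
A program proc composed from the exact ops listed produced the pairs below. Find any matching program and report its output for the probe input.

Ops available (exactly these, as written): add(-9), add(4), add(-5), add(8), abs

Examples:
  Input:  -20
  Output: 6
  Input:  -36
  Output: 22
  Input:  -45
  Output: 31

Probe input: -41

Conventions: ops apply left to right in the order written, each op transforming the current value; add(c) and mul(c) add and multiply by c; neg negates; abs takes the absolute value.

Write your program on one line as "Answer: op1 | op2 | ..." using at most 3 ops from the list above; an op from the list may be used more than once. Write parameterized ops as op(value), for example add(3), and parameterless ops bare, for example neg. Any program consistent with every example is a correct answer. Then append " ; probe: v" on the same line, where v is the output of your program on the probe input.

abs | add(-5) | add(-9) ; probe: 27

Check, running the answer program on each example:
  -20 -> 20 -> 15 -> 6
  -36 -> 36 -> 31 -> 22
  -45 -> 45 -> 40 -> 31
  probe: -41 -> 41 -> 36 -> 27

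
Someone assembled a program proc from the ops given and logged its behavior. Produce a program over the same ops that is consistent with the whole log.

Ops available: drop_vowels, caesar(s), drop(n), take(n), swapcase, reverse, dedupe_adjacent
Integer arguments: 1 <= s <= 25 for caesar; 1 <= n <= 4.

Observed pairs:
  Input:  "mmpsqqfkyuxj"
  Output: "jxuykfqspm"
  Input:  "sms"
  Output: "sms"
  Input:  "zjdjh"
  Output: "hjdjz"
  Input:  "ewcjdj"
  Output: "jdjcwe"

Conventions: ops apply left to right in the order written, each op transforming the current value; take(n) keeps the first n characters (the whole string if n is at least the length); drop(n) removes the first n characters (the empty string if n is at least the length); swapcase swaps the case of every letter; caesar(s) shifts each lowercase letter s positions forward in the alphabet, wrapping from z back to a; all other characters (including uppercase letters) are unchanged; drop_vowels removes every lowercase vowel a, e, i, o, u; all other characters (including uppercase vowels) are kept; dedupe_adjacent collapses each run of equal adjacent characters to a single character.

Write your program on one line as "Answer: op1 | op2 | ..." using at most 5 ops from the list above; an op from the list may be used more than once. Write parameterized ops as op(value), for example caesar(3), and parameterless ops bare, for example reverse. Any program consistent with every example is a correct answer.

dedupe_adjacent | swapcase | reverse | swapcase

Check, running the answer program on each example:
  "mmpsqqfkyuxj" -> "mpsqfkyuxj" -> "MPSQFKYUXJ" -> "JXUYKFQSPM" -> "jxuykfqspm"
  "sms" -> "sms" -> "SMS" -> "SMS" -> "sms"
  "zjdjh" -> "zjdjh" -> "ZJDJH" -> "HJDJZ" -> "hjdjz"
  "ewcjdj" -> "ewcjdj" -> "EWCJDJ" -> "JDJCWE" -> "jdjcwe"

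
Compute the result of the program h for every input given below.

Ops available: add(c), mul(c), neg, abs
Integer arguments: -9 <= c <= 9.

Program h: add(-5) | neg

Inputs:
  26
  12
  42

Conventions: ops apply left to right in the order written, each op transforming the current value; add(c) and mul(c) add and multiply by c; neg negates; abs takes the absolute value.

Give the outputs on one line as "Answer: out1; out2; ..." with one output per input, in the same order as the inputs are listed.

-21; -7; -37

Execution, op by op:
  26 -> 21 -> -21
  12 -> 7 -> -7
  42 -> 37 -> -37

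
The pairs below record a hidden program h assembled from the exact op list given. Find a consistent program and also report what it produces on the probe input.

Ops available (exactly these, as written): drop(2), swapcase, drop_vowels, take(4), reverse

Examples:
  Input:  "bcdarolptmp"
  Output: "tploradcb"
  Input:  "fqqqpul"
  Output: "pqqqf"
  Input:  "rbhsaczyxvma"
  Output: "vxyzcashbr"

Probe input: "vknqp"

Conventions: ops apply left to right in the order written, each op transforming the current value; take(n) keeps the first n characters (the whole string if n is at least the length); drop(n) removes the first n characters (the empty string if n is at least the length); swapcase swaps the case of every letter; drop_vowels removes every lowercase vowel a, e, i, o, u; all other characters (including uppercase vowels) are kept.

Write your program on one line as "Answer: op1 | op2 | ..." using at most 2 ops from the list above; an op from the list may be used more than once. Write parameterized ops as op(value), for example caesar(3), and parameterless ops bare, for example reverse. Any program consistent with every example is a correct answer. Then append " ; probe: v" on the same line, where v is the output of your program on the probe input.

reverse | drop(2) ; probe: "nkv"

Check, running the answer program on each example:
  "bcdarolptmp" -> "pmtploradcb" -> "tploradcb"
  "fqqqpul" -> "lupqqqf" -> "pqqqf"
  "rbhsaczyxvma" -> "amvxyzcashbr" -> "vxyzcashbr"
  probe: "vknqp" -> "pqnkv" -> "nkv"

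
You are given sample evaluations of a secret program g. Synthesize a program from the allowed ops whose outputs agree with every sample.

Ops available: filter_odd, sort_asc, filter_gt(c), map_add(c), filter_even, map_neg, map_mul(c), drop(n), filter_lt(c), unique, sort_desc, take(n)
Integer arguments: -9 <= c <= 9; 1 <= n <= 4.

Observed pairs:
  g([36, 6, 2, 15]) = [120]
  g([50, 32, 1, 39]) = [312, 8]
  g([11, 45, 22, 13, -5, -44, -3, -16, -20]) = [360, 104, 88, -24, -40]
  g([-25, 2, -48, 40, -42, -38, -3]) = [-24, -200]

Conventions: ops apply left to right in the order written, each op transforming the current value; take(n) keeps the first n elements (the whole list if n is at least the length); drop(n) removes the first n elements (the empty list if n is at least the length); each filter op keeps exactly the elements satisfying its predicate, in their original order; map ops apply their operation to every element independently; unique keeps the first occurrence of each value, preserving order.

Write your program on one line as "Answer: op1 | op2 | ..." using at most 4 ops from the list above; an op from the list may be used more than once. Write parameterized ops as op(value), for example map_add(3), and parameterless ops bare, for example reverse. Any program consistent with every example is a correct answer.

filter_odd | sort_asc | sort_desc | map_mul(8)

Check, running the answer program on each example:
  [36, 6, 2, 15] -> [15] -> [15] -> [15] -> [120]
  [50, 32, 1, 39] -> [1, 39] -> [1, 39] -> [39, 1] -> [312, 8]
  [11, 45, 22, 13, -5, -44, -3, -16, -20] -> [11, 45, 13, -5, -3] -> [-5, -3, 11, 13, 45] -> [45, 13, 11, -3, -5] -> [360, 104, 88, -24, -40]
  [-25, 2, -48, 40, -42, -38, -3] -> [-25, -3] -> [-25, -3] -> [-3, -25] -> [-24, -200]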